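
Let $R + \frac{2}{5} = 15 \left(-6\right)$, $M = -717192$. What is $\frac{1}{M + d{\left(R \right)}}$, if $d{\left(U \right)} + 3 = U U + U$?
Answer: $- \frac{25}{17727831} \approx -1.4102 \cdot 10^{-6}$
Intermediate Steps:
$R = - \frac{452}{5}$ ($R = - \frac{2}{5} + 15 \left(-6\right) = - \frac{2}{5} - 90 = - \frac{452}{5} \approx -90.4$)
$d{\left(U \right)} = -3 + U + U^{2}$ ($d{\left(U \right)} = -3 + \left(U U + U\right) = -3 + \left(U^{2} + U\right) = -3 + \left(U + U^{2}\right) = -3 + U + U^{2}$)
$\frac{1}{M + d{\left(R \right)}} = \frac{1}{-717192 - \left(\frac{467}{5} - \frac{204304}{25}\right)} = \frac{1}{-717192 - - \frac{201969}{25}} = \frac{1}{-717192 + \frac{201969}{25}} = \frac{1}{- \frac{17727831}{25}} = - \frac{25}{17727831}$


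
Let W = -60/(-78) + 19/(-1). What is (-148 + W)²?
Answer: 4669921/169 ≈ 27633.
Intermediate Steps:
W = -237/13 (W = -60*(-1/78) + 19*(-1) = 10/13 - 19 = -237/13 ≈ -18.231)
(-148 + W)² = (-148 - 237/13)² = (-2161/13)² = 4669921/169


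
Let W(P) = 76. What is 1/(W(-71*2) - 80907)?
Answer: -1/80831 ≈ -1.2371e-5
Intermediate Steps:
1/(W(-71*2) - 80907) = 1/(76 - 80907) = 1/(-80831) = -1/80831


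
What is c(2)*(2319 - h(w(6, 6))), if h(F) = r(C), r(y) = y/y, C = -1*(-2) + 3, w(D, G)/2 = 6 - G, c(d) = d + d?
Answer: 9272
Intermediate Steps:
c(d) = 2*d
w(D, G) = 12 - 2*G (w(D, G) = 2*(6 - G) = 12 - 2*G)
C = 5 (C = 2 + 3 = 5)
r(y) = 1
h(F) = 1
c(2)*(2319 - h(w(6, 6))) = (2*2)*(2319 - 1*1) = 4*(2319 - 1) = 4*2318 = 9272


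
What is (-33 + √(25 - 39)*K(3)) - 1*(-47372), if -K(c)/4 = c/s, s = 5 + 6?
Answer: 47339 - 12*I*√14/11 ≈ 47339.0 - 4.0818*I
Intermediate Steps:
s = 11
K(c) = -4*c/11
(-33 + √(25 - 39)*K(3)) - 1*(-47372) = (-33 + √(25 - 39)*(-4/11*3)) - 1*(-47372) = (-33 + √(-14)*(-12/11)) + 47372 = (-33 + (I*√14)*(-12/11)) + 47372 = (-33 - 12*I*√14/11) + 47372 = 47339 - 12*I*√14/11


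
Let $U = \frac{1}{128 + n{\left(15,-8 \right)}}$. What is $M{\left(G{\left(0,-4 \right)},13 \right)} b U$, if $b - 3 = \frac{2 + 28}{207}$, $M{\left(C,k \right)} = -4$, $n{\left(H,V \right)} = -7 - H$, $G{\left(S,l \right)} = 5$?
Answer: $- \frac{434}{3657} \approx -0.11868$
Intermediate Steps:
$U = \frac{1}{106}$ ($U = \frac{1}{128 - 22} = \frac{1}{106} \approx 0.009434$)
$b = \frac{217}{69}$ ($b = 3 + \frac{2 + 28}{207} = 3 + 30 \cdot \frac{1}{207} = 3 + \frac{10}{69} = \frac{217}{69} \approx 3.1449$)
$M{\left(G{\left(0,-4 \right)},13 \right)} b U = \left(-4\right) \frac{217}{69} \cdot \frac{1}{106} = \left(- \frac{868}{69}\right) \frac{1}{106} = - \frac{434}{3657}$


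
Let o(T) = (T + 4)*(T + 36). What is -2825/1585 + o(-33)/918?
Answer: -182083/97002 ≈ -1.8771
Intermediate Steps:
o(T) = (4 + T)*(36 + T)
-2825/1585 + o(-33)/918 = -2825/1585 + (144 + (-33)**2 + 40*(-33))/918 = -2825*1/1585 + (144 + 1089 - 1320)*(1/918) = -565/317 - 87*1/918 = -565/317 - 29/306 = -182083/97002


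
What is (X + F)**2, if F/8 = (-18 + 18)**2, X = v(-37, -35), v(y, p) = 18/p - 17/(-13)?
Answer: 130321/207025 ≈ 0.62949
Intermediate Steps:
v(y, p) = 17/13 + 18/p (v(y, p) = 18/p - 17*(-1/13) = 18/p + 17/13 = 17/13 + 18/p)
X = 361/455 (X = 17/13 + 18/(-35) = 17/13 + 18*(-1/35) = 17/13 - 18/35 = 361/455 ≈ 0.79341)
F = 0 (F = 8*(-18 + 18)**2 = 8*0**2 = 8*0 = 0)
(X + F)**2 = (361/455 + 0)**2 = (361/455)**2 = 130321/207025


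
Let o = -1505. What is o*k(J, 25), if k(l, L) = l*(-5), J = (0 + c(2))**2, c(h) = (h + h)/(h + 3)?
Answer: 4816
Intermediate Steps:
c(h) = 2*h/(3 + h) (c(h) = (2*h)/(3 + h) = 2*h/(3 + h))
J = 16/25 (J = (0 + 2*2/(3 + 2))**2 = (0 + 2*2/5)**2 = (0 + 2*2*(1/5))**2 = (0 + 4/5)**2 = (4/5)**2 = 16/25 ≈ 0.64000)
k(l, L) = -5*l
o*k(J, 25) = -(-7525)*16/25 = -1505*(-16/5) = 4816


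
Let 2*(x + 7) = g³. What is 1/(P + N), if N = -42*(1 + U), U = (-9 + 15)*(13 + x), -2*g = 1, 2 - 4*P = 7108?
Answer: -4/13259 ≈ -0.00030168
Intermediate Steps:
P = -3553/2 (P = ½ - ¼*7108 = ½ - 1777 = -3553/2 ≈ -1776.5)
g = -½ (g = -½*1 = -½ ≈ -0.50000)
x = -113/16 (x = -7 + (-½)³/2 = -7 + (½)*(-⅛) = -7 - 1/16 = -113/16 ≈ -7.0625)
U = 285/8 (U = (-9 + 15)*(13 - 113/16) = 6*(95/16) = 285/8 ≈ 35.625)
N = -6153/4 (N = -42*(1 + 285/8) = -42*293/8 = -6153/4 ≈ -1538.3)
1/(P + N) = 1/(-3553/2 - 6153/4) = 1/(-13259/4) = -4/13259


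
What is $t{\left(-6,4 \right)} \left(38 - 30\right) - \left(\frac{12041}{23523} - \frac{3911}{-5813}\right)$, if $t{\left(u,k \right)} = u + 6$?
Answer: $- \frac{161992786}{136739199} \approx -1.1847$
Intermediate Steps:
$t{\left(u,k \right)} = 6 + u$
$t{\left(-6,4 \right)} \left(38 - 30\right) - \left(\frac{12041}{23523} - \frac{3911}{-5813}\right) = \left(6 - 6\right) \left(38 - 30\right) - \left(\frac{12041}{23523} - \frac{3911}{-5813}\right) = 0 \cdot 8 - \left(12041 \cdot \frac{1}{23523} - - \frac{3911}{5813}\right) = 0 - \left(\frac{12041}{23523} + \frac{3911}{5813}\right) = 0 - \frac{161992786}{136739199} = - \frac{161992786}{136739199}$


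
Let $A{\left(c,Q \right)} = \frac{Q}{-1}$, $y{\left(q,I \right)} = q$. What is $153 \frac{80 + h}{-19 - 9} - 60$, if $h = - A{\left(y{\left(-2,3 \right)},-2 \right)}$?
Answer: $- \frac{6807}{14} \approx -486.21$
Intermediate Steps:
$A{\left(c,Q \right)} = - Q$ ($A{\left(c,Q \right)} = Q \left(-1\right) = - Q$)
$h = -2$ ($h = - \left(-1\right) \left(-2\right) = \left(-1\right) 2 = -2$)
$153 \frac{80 + h}{-19 - 9} - 60 = 153 \frac{80 - 2}{-19 - 9} - 60 = 153 \frac{78}{-28} - 60 = 153 \cdot 78 \left(- \frac{1}{28}\right) - 60 = 153 \left(- \frac{39}{14}\right) - 60 = - \frac{5967}{14} - 60 = - \frac{6807}{14}$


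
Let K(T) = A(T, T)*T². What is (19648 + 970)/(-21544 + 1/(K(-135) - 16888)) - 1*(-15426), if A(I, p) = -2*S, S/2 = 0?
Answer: 5612171639314/363835073 ≈ 15425.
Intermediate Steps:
S = 0 (S = 2*0 = 0)
A(I, p) = 0 (A(I, p) = -2*0 = 0)
K(T) = 0 (K(T) = 0*T² = 0)
(19648 + 970)/(-21544 + 1/(K(-135) - 16888)) - 1*(-15426) = (19648 + 970)/(-21544 + 1/(0 - 16888)) - 1*(-15426) = 20618/(-21544 + 1/(-16888)) + 15426 = 20618/(-21544 - 1/16888) + 15426 = 20618/(-363835073/16888) + 15426 = 20618*(-16888/363835073) + 15426 = -348196784/363835073 + 15426 = 5612171639314/363835073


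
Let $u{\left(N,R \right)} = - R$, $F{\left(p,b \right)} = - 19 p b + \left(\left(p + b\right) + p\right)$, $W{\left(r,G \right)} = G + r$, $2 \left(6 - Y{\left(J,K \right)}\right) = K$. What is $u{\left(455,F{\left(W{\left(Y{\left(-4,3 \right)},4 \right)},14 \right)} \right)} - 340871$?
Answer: $-338641$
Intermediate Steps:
$Y{\left(J,K \right)} = 6 - \frac{K}{2}$
$F{\left(p,b \right)} = b + 2 p - 19 b p$ ($F{\left(p,b \right)} = - 19 b p + \left(\left(b + p\right) + p\right) = - 19 b p + \left(b + 2 p\right) = b + 2 p - 19 b p$)
$u{\left(455,F{\left(W{\left(Y{\left(-4,3 \right)},4 \right)},14 \right)} \right)} - 340871 = - (14 + 2 \left(4 + \left(6 - \frac{3}{2}\right)\right) - 266 \left(4 + \left(6 - \frac{3}{2}\right)\right)) - 340871 = - (14 + 2 \left(4 + \frac{9}{2}\right) - 266 \left(4 + \frac{9}{2}\right)) - 340871 = - (14 + 2 \cdot \frac{17}{2} - 266 \cdot \frac{17}{2}) - 340871 = - (14 + 17 - 2261) - 340871 = \left(-1\right) \left(-2230\right) - 340871 = 2230 - 340871 = -338641$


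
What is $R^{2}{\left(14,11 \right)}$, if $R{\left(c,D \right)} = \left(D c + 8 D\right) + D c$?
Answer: $156816$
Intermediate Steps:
$R{\left(c,D \right)} = 8 D + 2 D c$ ($R{\left(c,D \right)} = \left(8 D + D c\right) + D c = 8 D + 2 D c$)
$R^{2}{\left(14,11 \right)} = \left(2 \cdot 11 \left(4 + 14\right)\right)^{2} = \left(2 \cdot 11 \cdot 18\right)^{2} = 396^{2} = 156816$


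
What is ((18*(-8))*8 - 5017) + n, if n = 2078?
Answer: -4091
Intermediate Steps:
((18*(-8))*8 - 5017) + n = ((18*(-8))*8 - 5017) + 2078 = (-144*8 - 5017) + 2078 = (-1152 - 5017) + 2078 = -6169 + 2078 = -4091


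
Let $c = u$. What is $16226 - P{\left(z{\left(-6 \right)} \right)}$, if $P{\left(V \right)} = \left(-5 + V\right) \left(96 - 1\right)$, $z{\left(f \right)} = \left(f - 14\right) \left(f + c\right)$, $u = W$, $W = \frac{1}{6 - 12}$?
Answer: $\frac{14953}{3} \approx 4984.3$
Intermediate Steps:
$W = - \frac{1}{6}$ ($W = \frac{1}{-6} = - \frac{1}{6} \approx -0.16667$)
$u = - \frac{1}{6} \approx -0.16667$
$c = - \frac{1}{6} \approx -0.16667$
$z{\left(f \right)} = \left(-14 + f\right) \left(- \frac{1}{6} + f\right)$ ($z{\left(f \right)} = \left(f - 14\right) \left(f - \frac{1}{6}\right) = \left(-14 + f\right) \left(- \frac{1}{6} + f\right)$)
$P{\left(V \right)} = -475 + 95 V$ ($P{\left(V \right)} = \left(-5 + V\right) 95 = -475 + 95 V$)
$16226 - P{\left(z{\left(-6 \right)} \right)} = 16226 - \left(-475 + 95 \left(\frac{7}{3} + \left(-6\right)^{2} - -85\right)\right) = 16226 - \left(-475 + 95 \left(\frac{7}{3} + 36 + 85\right)\right) = 16226 - \left(-475 + 95 \cdot \frac{370}{3}\right) = 16226 - \left(-475 + \frac{35150}{3}\right) = 16226 - \frac{33725}{3} = \frac{14953}{3}$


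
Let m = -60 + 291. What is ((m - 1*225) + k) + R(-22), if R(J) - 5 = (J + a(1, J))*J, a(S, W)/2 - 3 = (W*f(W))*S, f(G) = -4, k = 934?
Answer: -2575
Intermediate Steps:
a(S, W) = 6 - 8*S*W (a(S, W) = 6 + 2*((W*(-4))*S) = 6 + 2*((-4*W)*S) = 6 + 2*(-4*S*W) = 6 - 8*S*W)
m = 231
R(J) = 5 + J*(6 - 7*J) (R(J) = 5 + (J + (6 - 8*1*J))*J = 5 + (J + (6 - 8*J))*J = 5 + (6 - 7*J)*J = 5 + J*(6 - 7*J))
((m - 1*225) + k) + R(-22) = ((231 - 1*225) + 934) + (5 - 7*(-22)² + 6*(-22)) = ((231 - 225) + 934) + (5 - 7*484 - 132) = (6 + 934) + (5 - 3388 - 132) = 940 - 3515 = -2575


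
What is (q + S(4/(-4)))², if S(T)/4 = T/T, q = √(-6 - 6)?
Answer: 4 + 16*I*√3 ≈ 4.0 + 27.713*I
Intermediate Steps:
q = 2*I*√3 (q = √(-12) = 2*I*√3 ≈ 3.4641*I)
S(T) = 4 (S(T) = 4*(T/T) = 4*1 = 4)
(q + S(4/(-4)))² = (2*I*√3 + 4)² = (4 + 2*I*√3)²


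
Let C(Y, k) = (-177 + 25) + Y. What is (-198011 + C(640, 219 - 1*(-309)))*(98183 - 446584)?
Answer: 68817210723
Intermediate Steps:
C(Y, k) = -152 + Y
(-198011 + C(640, 219 - 1*(-309)))*(98183 - 446584) = (-198011 + (-152 + 640))*(98183 - 446584) = (-198011 + 488)*(-348401) = -197523*(-348401) = 68817210723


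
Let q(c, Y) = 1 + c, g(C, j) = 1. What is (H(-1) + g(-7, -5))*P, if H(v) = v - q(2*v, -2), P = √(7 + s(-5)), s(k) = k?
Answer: √2 ≈ 1.4142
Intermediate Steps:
P = √2 (P = √(7 - 5) = √2 ≈ 1.4142)
H(v) = -1 - v (H(v) = v - (1 + 2*v) = v + (-1 - 2*v) = -1 - v)
(H(-1) + g(-7, -5))*P = ((-1 - 1*(-1)) + 1)*√2 = ((-1 + 1) + 1)*√2 = (0 + 1)*√2 = 1*√2 = √2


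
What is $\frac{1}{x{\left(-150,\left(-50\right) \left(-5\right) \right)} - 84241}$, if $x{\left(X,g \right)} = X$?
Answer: $- \frac{1}{84391} \approx -1.185 \cdot 10^{-5}$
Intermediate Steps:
$\frac{1}{x{\left(-150,\left(-50\right) \left(-5\right) \right)} - 84241} = \frac{1}{-150 - 84241} = \frac{1}{-84391} = - \frac{1}{84391}$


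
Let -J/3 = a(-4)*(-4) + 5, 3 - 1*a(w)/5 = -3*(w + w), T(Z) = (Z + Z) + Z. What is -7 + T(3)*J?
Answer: -11482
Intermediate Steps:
T(Z) = 3*Z (T(Z) = 2*Z + Z = 3*Z)
a(w) = 15 + 30*w (a(w) = 15 - (-15)*(w + w) = 15 - (-15)*2*w = 15 - (-30)*w = 15 + 30*w)
J = -1275 (J = -3*((15 + 30*(-4))*(-4) + 5) = -3*((15 - 120)*(-4) + 5) = -3*(-105*(-4) + 5) = -3*(420 + 5) = -3*425 = -1275)
-7 + T(3)*J = -7 + (3*3)*(-1275) = -7 + 9*(-1275) = -7 - 11475 = -11482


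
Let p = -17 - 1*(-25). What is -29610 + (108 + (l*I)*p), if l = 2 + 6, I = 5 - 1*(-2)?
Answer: -29054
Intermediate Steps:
I = 7 (I = 5 + 2 = 7)
l = 8
p = 8 (p = -17 + 25 = 8)
-29610 + (108 + (l*I)*p) = -29610 + (108 + (8*7)*8) = -29610 + (108 + 56*8) = -29610 + (108 + 448) = -29610 + 556 = -29054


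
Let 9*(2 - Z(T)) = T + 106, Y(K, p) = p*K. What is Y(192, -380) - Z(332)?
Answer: -218740/3 ≈ -72913.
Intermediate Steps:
Y(K, p) = K*p
Z(T) = -88/9 - T/9 (Z(T) = 2 - (T + 106)/9 = 2 - (106 + T)/9 = 2 + (-106/9 - T/9) = -88/9 - T/9)
Y(192, -380) - Z(332) = 192*(-380) - (-88/9 - ⅑*332) = -72960 - (-88/9 - 332/9) = -72960 - 1*(-140/3) = -72960 + 140/3 = -218740/3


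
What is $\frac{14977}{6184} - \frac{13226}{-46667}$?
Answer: $\frac{780721243}{288588728} \approx 2.7053$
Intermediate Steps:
$\frac{14977}{6184} - \frac{13226}{-46667} = 14977 \cdot \frac{1}{6184} - - \frac{13226}{46667} = \frac{14977}{6184} + \frac{13226}{46667} = \frac{780721243}{288588728}$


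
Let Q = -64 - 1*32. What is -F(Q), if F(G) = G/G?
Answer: -1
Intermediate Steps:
Q = -96 (Q = -64 - 32 = -96)
F(G) = 1
-F(Q) = -1*1 = -1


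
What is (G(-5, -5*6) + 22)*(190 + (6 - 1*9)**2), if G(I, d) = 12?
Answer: 6766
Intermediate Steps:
(G(-5, -5*6) + 22)*(190 + (6 - 1*9)**2) = (12 + 22)*(190 + (6 - 1*9)**2) = 34*(190 + (6 - 9)**2) = 34*(190 + (-3)**2) = 34*(190 + 9) = 34*199 = 6766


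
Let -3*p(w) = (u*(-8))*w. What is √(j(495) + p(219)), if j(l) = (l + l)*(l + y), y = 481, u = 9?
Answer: 6*√26986 ≈ 985.64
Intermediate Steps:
p(w) = 24*w (p(w) = -9*(-8)*w/3 = -(-24)*w = 24*w)
j(l) = 2*l*(481 + l) (j(l) = (l + l)*(l + 481) = (2*l)*(481 + l) = 2*l*(481 + l))
√(j(495) + p(219)) = √(2*495*(481 + 495) + 24*219) = √(2*495*976 + 5256) = √(966240 + 5256) = √971496 = 6*√26986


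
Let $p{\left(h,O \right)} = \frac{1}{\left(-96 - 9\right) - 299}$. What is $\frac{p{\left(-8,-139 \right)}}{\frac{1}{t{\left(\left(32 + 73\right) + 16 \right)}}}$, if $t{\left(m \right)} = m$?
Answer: $- \frac{121}{404} \approx -0.2995$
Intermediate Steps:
$p{\left(h,O \right)} = - \frac{1}{404}$ ($p{\left(h,O \right)} = \frac{1}{\left(-96 - 9\right) - 299} = \frac{1}{-105 - 299} = \frac{1}{-404} = - \frac{1}{404}$)
$\frac{p{\left(-8,-139 \right)}}{\frac{1}{t{\left(\left(32 + 73\right) + 16 \right)}}} = - \frac{1}{404 \frac{1}{\left(32 + 73\right) + 16}} = - \frac{1}{404 \frac{1}{105 + 16}} = - \frac{1}{404 \cdot \frac{1}{121}} = - \frac{\frac{1}{\frac{1}{121}}}{404} = \left(- \frac{1}{404}\right) 121 = - \frac{121}{404}$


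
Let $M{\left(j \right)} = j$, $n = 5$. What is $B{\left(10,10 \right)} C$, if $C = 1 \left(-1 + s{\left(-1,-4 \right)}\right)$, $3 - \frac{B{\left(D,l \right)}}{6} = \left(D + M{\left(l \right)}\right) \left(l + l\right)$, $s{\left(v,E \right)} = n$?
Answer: $-9528$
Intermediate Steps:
$s{\left(v,E \right)} = 5$
$B{\left(D,l \right)} = 18 - 12 l \left(D + l\right)$ ($B{\left(D,l \right)} = 18 - 6 \left(D + l\right) \left(l + l\right) = 18 - 6 \left(D + l\right) 2 l = 18 - 6 \cdot 2 l \left(D + l\right) = 18 - 12 l \left(D + l\right)$)
$C = 4$ ($C = 1 \left(-1 + 5\right) = 1 \cdot 4 = 4$)
$B{\left(10,10 \right)} C = \left(18 - 12 \cdot 10^{2} - 120 \cdot 10\right) 4 = \left(18 - 1200 - 1200\right) 4 = \left(-2382\right) 4 = -9528$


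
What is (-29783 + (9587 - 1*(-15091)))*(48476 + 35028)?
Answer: -426287920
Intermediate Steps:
(-29783 + (9587 - 1*(-15091)))*(48476 + 35028) = (-29783 + (9587 + 15091))*83504 = (-29783 + 24678)*83504 = -5105*83504 = -426287920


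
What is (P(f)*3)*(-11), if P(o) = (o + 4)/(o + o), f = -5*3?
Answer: -121/10 ≈ -12.100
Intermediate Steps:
f = -15
P(o) = (4 + o)/(2*o) (P(o) = (4 + o)/((2*o)) = (4 + o)*(1/(2*o)) = (4 + o)/(2*o))
(P(f)*3)*(-11) = (((½)*(4 - 15)/(-15))*3)*(-11) = (((½)*(-1/15)*(-11))*3)*(-11) = ((11/30)*3)*(-11) = (11/10)*(-11) = -121/10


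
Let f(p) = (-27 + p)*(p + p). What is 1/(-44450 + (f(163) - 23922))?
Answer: -1/24036 ≈ -4.1604e-5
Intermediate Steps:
f(p) = 2*p*(-27 + p) (f(p) = (-27 + p)*(2*p) = 2*p*(-27 + p))
1/(-44450 + (f(163) - 23922)) = 1/(-44450 + (2*163*(-27 + 163) - 23922)) = 1/(-44450 + (2*163*136 - 23922)) = 1/(-44450 + (44336 - 23922)) = 1/(-44450 + 20414) = 1/(-24036) = -1/24036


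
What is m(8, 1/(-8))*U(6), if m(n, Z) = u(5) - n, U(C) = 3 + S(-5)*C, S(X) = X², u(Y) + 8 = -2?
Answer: -2754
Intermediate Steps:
u(Y) = -10 (u(Y) = -8 - 2 = -10)
U(C) = 3 + 25*C (U(C) = 3 + (-5)²*C = 3 + 25*C)
m(n, Z) = -10 - n
m(8, 1/(-8))*U(6) = (-10 - 1*8)*(3 + 25*6) = (-10 - 8)*(3 + 150) = -18*153 = -2754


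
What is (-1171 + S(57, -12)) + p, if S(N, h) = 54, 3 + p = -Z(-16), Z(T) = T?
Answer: -1104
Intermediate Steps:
p = 13 (p = -3 - 1*(-16) = -3 + 16 = 13)
(-1171 + S(57, -12)) + p = (-1171 + 54) + 13 = -1117 + 13 = -1104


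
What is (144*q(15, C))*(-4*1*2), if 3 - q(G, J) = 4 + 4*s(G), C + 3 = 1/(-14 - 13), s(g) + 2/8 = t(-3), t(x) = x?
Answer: -13824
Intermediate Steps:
s(g) = -13/4 (s(g) = -¼ - 3 = -13/4)
C = -82/27 (C = -3 + 1/(-14 - 13) = -3 + 1/(-27) = -3 - 1/27 = -82/27 ≈ -3.0370)
q(G, J) = 12 (q(G, J) = 3 - (4 + 4*(-13/4)) = 3 - (4 - 13) = 3 - 1*(-9) = 3 + 9 = 12)
(144*q(15, C))*(-4*1*2) = (144*12)*(-4*1*2) = 1728*(-4*2) = 1728*(-8) = -13824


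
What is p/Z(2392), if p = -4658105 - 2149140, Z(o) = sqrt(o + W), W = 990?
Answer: -6807245*sqrt(3382)/3382 ≈ -1.1705e+5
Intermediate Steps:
Z(o) = sqrt(990 + o) (Z(o) = sqrt(o + 990) = sqrt(990 + o))
p = -6807245
p/Z(2392) = -6807245/sqrt(990 + 2392) = -6807245*sqrt(3382)/3382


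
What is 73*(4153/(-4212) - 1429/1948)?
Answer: -64372276/512811 ≈ -125.53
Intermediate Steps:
73*(4153/(-4212) - 1429/1948) = 73*(4153*(-1/4212) - 1429*1/1948) = 73*(-4153/4212 - 1429/1948) = 73*(-881812/512811) = -64372276/512811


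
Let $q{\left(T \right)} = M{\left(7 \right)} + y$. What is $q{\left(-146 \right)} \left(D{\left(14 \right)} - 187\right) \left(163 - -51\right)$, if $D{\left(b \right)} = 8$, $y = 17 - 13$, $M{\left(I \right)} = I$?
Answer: $-421366$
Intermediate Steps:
$y = 4$ ($y = 17 - 13 = 4$)
$q{\left(T \right)} = 11$ ($q{\left(T \right)} = 7 + 4 = 11$)
$q{\left(-146 \right)} \left(D{\left(14 \right)} - 187\right) \left(163 - -51\right) = 11 \left(8 - 187\right) \left(163 - -51\right) = 11 \left(- 179 \left(163 + 51\right)\right) = 11 \left(\left(-179\right) 214\right) = 11 \left(-38306\right) = -421366$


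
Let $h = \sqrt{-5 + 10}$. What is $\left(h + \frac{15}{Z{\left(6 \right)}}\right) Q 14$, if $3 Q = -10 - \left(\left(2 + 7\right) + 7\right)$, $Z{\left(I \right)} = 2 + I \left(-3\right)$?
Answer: $\frac{455}{4} - \frac{364 \sqrt{5}}{3} \approx -157.56$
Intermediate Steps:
$Z{\left(I \right)} = 2 - 3 I$
$h = \sqrt{5} \approx 2.2361$
$Q = - \frac{26}{3}$ ($Q = \frac{-10 - \left(\left(2 + 7\right) + 7\right)}{3} = \frac{-10 - \left(9 + 7\right)}{3} = \frac{-10 - 16}{3} = \frac{1}{3} \left(-26\right) = - \frac{26}{3} \approx -8.6667$)
$\left(h + \frac{15}{Z{\left(6 \right)}}\right) Q 14 = \left(\sqrt{5} + \frac{15}{2 - 18}\right) \left(- \frac{26}{3}\right) 14 = \left(\sqrt{5} + \frac{15}{-16}\right) \left(- \frac{26}{3}\right) 14 = \left(\sqrt{5} + 15 \left(- \frac{1}{16}\right)\right) \left(- \frac{26}{3}\right) 14 = \left(\sqrt{5} - \frac{15}{16}\right) \left(- \frac{26}{3}\right) 14 = \left(- \frac{15}{16} + \sqrt{5}\right) \left(- \frac{26}{3}\right) 14 = \left(\frac{65}{8} - \frac{26 \sqrt{5}}{3}\right) 14 = \frac{455}{4} - \frac{364 \sqrt{5}}{3}$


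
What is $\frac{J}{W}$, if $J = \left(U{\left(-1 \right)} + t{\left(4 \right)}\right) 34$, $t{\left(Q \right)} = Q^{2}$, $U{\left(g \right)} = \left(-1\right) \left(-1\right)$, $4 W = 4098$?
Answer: $\frac{1156}{2049} \approx 0.56418$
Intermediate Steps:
$W = \frac{2049}{2}$ ($W = \frac{1}{4} \cdot 4098 = \frac{2049}{2} \approx 1024.5$)
$U{\left(g \right)} = 1$
$J = 578$ ($J = \left(1 + 4^{2}\right) 34 = \left(1 + 16\right) 34 = 17 \cdot 34 = 578$)
$\frac{J}{W} = \frac{578}{\frac{2049}{2}} = 578 \cdot \frac{2}{2049} = \frac{1156}{2049}$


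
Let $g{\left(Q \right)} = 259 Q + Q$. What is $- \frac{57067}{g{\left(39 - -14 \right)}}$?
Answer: $- \frac{57067}{13780} \approx -4.1413$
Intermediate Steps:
$g{\left(Q \right)} = 260 Q$
$- \frac{57067}{g{\left(39 - -14 \right)}} = - \frac{57067}{260 \left(39 - -14\right)} = - \frac{57067}{260 \left(39 + 14\right)} = - \frac{57067}{260 \cdot 53} = - \frac{57067}{13780}$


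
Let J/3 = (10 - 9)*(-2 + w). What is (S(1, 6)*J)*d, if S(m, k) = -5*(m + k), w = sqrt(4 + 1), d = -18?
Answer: -3780 + 1890*sqrt(5) ≈ 446.17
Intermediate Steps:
w = sqrt(5) ≈ 2.2361
S(m, k) = -5*k - 5*m (S(m, k) = -5*(k + m) = -5*k - 5*m)
J = -6 + 3*sqrt(5) (J = 3*((10 - 9)*(-2 + sqrt(5))) = 3*(1*(-2 + sqrt(5))) = 3*(-2 + sqrt(5)) = -6 + 3*sqrt(5) ≈ 0.70820)
(S(1, 6)*J)*d = ((-5*6 - 5*1)*(-6 + 3*sqrt(5)))*(-18) = ((-30 - 5)*(-6 + 3*sqrt(5)))*(-18) = -35*(-6 + 3*sqrt(5))*(-18) = (210 - 105*sqrt(5))*(-18) = -3780 + 1890*sqrt(5)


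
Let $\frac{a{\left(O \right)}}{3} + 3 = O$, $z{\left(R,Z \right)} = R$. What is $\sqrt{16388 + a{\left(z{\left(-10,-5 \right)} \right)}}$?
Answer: $\sqrt{16349} \approx 127.86$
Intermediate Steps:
$a{\left(O \right)} = -9 + 3 O$
$\sqrt{16388 + a{\left(z{\left(-10,-5 \right)} \right)}} = \sqrt{16388 + \left(-9 + 3 \left(-10\right)\right)} = \sqrt{16388 - 39} = \sqrt{16349}$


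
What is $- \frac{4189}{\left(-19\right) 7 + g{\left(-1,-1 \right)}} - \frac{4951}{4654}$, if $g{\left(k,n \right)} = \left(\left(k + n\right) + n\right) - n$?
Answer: $\frac{18827221}{628290} \approx 29.966$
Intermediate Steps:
$g{\left(k,n \right)} = k + n$ ($g{\left(k,n \right)} = \left(k + 2 n\right) - n = k + n$)
$- \frac{4189}{\left(-19\right) 7 + g{\left(-1,-1 \right)}} - \frac{4951}{4654} = - \frac{4189}{\left(-19\right) 7 - 2} - \frac{4951}{4654} = - \frac{4189}{-133 - 2} - \frac{4951}{4654} = - \frac{4189}{-135} - \frac{4951}{4654} = \left(-4189\right) \left(- \frac{1}{135}\right) - \frac{4951}{4654} = \frac{4189}{135} - \frac{4951}{4654} = \frac{18827221}{628290}$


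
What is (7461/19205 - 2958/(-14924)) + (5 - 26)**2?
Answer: 63282778287/143307710 ≈ 441.59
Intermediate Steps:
(7461/19205 - 2958/(-14924)) + (5 - 26)**2 = (7461*(1/19205) - 2958*(-1/14924)) + (-21)**2 = (7461/19205 + 1479/7462) + 441 = 84078177/143307710 + 441 = 63282778287/143307710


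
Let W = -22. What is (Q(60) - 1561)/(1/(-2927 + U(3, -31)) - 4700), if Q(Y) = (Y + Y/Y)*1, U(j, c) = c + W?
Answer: 1490000/4668667 ≈ 0.31915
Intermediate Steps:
U(j, c) = -22 + c (U(j, c) = c - 22 = -22 + c)
Q(Y) = 1 + Y (Q(Y) = (Y + 1)*1 = (1 + Y)*1 = 1 + Y)
(Q(60) - 1561)/(1/(-2927 + U(3, -31)) - 4700) = ((1 + 60) - 1561)/(1/(-2927 + (-22 - 31)) - 4700) = (61 - 1561)/(1/(-2927 - 53) - 4700) = -1500/(1/(-2980) - 4700) = -1500/(-1/2980 - 4700) = -1500/(-14006001/2980) = -1500*(-2980/14006001) = 1490000/4668667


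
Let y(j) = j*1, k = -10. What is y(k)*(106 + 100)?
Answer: -2060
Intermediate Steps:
y(j) = j
y(k)*(106 + 100) = -10*(106 + 100) = -10*206 = -2060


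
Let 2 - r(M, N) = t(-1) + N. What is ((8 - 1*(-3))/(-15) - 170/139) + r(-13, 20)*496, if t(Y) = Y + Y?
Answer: -16550639/2085 ≈ -7938.0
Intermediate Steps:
t(Y) = 2*Y
r(M, N) = 4 - N (r(M, N) = 2 - (2*(-1) + N) = 2 - (-2 + N) = 2 + (2 - N) = 4 - N)
((8 - 1*(-3))/(-15) - 170/139) + r(-13, 20)*496 = ((8 - 1*(-3))/(-15) - 170/139) + (4 - 1*20)*496 = ((8 + 3)*(-1/15) - 170*1/139) + (4 - 20)*496 = (11*(-1/15) - 170/139) - 16*496 = (-11/15 - 170/139) - 7936 = -4079/2085 - 7936 = -16550639/2085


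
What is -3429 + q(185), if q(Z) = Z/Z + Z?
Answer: -3243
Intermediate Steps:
q(Z) = 1 + Z
-3429 + q(185) = -3429 + (1 + 185) = -3429 + 186 = -3243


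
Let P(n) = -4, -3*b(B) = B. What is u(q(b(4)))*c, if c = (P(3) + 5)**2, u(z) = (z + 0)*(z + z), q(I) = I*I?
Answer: 512/81 ≈ 6.3210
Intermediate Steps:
b(B) = -B/3
q(I) = I**2
u(z) = 2*z**2 (u(z) = z*(2*z) = 2*z**2)
c = 1 (c = (-4 + 5)**2 = 1**2 = 1)
u(q(b(4)))*c = (2*((-1/3*4)**2)**2)*1 = (2*((-4/3)**2)**2)*1 = (2*(16/9)**2)*1 = (2*(256/81))*1 = (512/81)*1 = 512/81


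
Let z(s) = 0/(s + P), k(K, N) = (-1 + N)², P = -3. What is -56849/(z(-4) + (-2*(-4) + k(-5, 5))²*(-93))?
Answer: 56849/53568 ≈ 1.0612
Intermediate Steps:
z(s) = 0 (z(s) = 0/(s - 3) = 0/(-3 + s) = 0)
-56849/(z(-4) + (-2*(-4) + k(-5, 5))²*(-93)) = -56849/(0 + (-2*(-4) + (-1 + 5)²)²*(-93)) = -56849/(0 + (8 + 4²)²*(-93)) = -56849/(0 + (8 + 16)²*(-93)) = -56849/(0 + 24²*(-93)) = -56849/(0 + 576*(-93)) = -56849/(0 - 53568) = -56849/(-53568) = -56849*(-1/53568) = 56849/53568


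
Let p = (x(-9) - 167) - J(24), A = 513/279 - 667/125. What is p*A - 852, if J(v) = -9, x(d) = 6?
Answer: -1241596/3875 ≈ -320.41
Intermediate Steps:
A = -13552/3875 (A = 513*(1/279) - 667*1/125 = 57/31 - 667/125 = -13552/3875 ≈ -3.4973)
p = -152 (p = (6 - 167) - 1*(-9) = -161 + 9 = -152)
p*A - 852 = -152*(-13552/3875) - 852 = 2059904/3875 - 852 = -1241596/3875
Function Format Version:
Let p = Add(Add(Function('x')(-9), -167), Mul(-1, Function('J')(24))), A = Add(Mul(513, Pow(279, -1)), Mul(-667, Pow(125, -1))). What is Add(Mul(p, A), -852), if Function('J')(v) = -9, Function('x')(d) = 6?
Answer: Rational(-1241596, 3875) ≈ -320.41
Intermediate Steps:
A = Rational(-13552, 3875) (A = Add(Mul(513, Rational(1, 279)), Mul(-667, Rational(1, 125))) = Add(Rational(57, 31), Rational(-667, 125)) = Rational(-13552, 3875) ≈ -3.4973)
p = -152 (p = Add(Add(6, -167), Mul(-1, -9)) = Add(-161, 9) = -152)
Add(Mul(p, A), -852) = Add(Mul(-152, Rational(-13552, 3875)), -852) = Add(Rational(2059904, 3875), -852) = Rational(-1241596, 3875)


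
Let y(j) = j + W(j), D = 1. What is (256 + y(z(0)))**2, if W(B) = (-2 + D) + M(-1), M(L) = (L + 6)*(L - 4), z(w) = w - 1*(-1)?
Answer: 53361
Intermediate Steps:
z(w) = 1 + w (z(w) = w + 1 = 1 + w)
M(L) = (-4 + L)*(6 + L) (M(L) = (6 + L)*(-4 + L) = (-4 + L)*(6 + L))
W(B) = -26 (W(B) = (-2 + 1) + (-24 + (-1)**2 + 2*(-1)) = -1 + (-24 + 1 - 2) = -1 - 25 = -26)
y(j) = -26 + j (y(j) = j - 26 = -26 + j)
(256 + y(z(0)))**2 = (256 + (-26 + (1 + 0)))**2 = (256 + (-26 + 1))**2 = (256 - 25)**2 = 231**2 = 53361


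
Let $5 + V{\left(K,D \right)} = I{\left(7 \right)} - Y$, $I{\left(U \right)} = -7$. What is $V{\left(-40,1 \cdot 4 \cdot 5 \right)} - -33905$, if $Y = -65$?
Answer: $33958$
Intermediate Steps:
$V{\left(K,D \right)} = 53$ ($V{\left(K,D \right)} = -5 - -58 = -5 + \left(-7 + 65\right) = -5 + 58 = 53$)
$V{\left(-40,1 \cdot 4 \cdot 5 \right)} - -33905 = 53 - -33905 = 53 + 33905 = 33958$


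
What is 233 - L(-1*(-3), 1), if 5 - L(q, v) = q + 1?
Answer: 232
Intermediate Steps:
L(q, v) = 4 - q (L(q, v) = 5 - (q + 1) = 5 - (1 + q) = 5 + (-1 - q) = 4 - q)
233 - L(-1*(-3), 1) = 233 - (4 - (-1)*(-3)) = 233 - (4 - 1*3) = 233 - (4 - 3) = 233 - 1*1 = 233 - 1 = 232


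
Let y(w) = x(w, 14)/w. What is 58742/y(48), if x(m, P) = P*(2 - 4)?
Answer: -704904/7 ≈ -1.0070e+5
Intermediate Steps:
x(m, P) = -2*P (x(m, P) = P*(-2) = -2*P)
y(w) = -28/w (y(w) = (-2*14)/w = -28/w)
58742/y(48) = 58742/((-28/48)) = 58742/((-28*1/48)) = 58742/(-7/12) = 58742*(-12/7) = -704904/7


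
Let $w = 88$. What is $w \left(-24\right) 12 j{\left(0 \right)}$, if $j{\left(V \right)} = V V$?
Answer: $0$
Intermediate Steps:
$j{\left(V \right)} = V^{2}$
$w \left(-24\right) 12 j{\left(0 \right)} = 88 \left(-24\right) 12 \cdot 0^{2} = - 2112 \cdot 12 \cdot 0 = \left(-2112\right) 0 = 0$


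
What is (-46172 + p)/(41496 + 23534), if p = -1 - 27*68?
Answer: -48009/65030 ≈ -0.73826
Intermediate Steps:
p = -1837 (p = -1 - 1836 = -1837)
(-46172 + p)/(41496 + 23534) = (-46172 - 1837)/(41496 + 23534) = -48009/65030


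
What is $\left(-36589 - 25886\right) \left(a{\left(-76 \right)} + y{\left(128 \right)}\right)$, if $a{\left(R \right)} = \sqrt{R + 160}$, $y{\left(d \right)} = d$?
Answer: $-7996800 - 124950 \sqrt{21} \approx -8.5694 \cdot 10^{6}$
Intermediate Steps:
$a{\left(R \right)} = \sqrt{160 + R}$
$\left(-36589 - 25886\right) \left(a{\left(-76 \right)} + y{\left(128 \right)}\right) = \left(-36589 - 25886\right) \left(\sqrt{160 - 76} + 128\right) = - 62475 \left(\sqrt{84} + 128\right) = - 62475 \left(2 \sqrt{21} + 128\right) = - 62475 \left(128 + 2 \sqrt{21}\right) = -7996800 - 124950 \sqrt{21}$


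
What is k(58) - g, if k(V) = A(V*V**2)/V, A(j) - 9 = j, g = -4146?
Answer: 435589/58 ≈ 7510.2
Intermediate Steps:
A(j) = 9 + j
k(V) = (9 + V**3)/V (k(V) = (9 + V*V**2)/V = (9 + V**3)/V)
k(58) - g = (9 + 58**3)/58 - 1*(-4146) = (9 + 195112)/58 + 4146 = (1/58)*195121 + 4146 = 195121/58 + 4146 = 435589/58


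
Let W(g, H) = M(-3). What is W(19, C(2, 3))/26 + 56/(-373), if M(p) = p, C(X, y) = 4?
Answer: -2575/9698 ≈ -0.26552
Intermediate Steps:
W(g, H) = -3
W(19, C(2, 3))/26 + 56/(-373) = -3/26 + 56/(-373) = -3*1/26 + 56*(-1/373) = -3/26 - 56/373 = -2575/9698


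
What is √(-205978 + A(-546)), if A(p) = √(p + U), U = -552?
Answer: √(-205978 + 3*I*√122) ≈ 0.036 + 453.85*I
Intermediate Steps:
A(p) = √(-552 + p) (A(p) = √(p - 552) = √(-552 + p))
√(-205978 + A(-546)) = √(-205978 + √(-552 - 546)) = √(-205978 + √(-1098)) = √(-205978 + 3*I*√122)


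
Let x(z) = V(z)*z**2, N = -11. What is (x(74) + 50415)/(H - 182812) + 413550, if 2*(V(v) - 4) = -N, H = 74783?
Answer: 44675290513/108029 ≈ 4.1355e+5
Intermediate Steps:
V(v) = 19/2 (V(v) = 4 + (-1*(-11))/2 = 4 + (1/2)*11 = 4 + 11/2 = 19/2)
x(z) = 19*z**2/2
(x(74) + 50415)/(H - 182812) + 413550 = ((19/2)*74**2 + 50415)/(74783 - 182812) + 413550 = ((19/2)*5476 + 50415)/(-108029) + 413550 = (52022 + 50415)*(-1/108029) + 413550 = 102437*(-1/108029) + 413550 = -102437/108029 + 413550 = 44675290513/108029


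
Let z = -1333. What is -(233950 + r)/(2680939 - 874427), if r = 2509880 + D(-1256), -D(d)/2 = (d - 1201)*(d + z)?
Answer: 2494629/451628 ≈ 5.5236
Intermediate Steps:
D(d) = -2*(-1333 + d)*(-1201 + d) (D(d) = -2*(d - 1201)*(d - 1333) = -2*(-1201 + d)*(-1333 + d) = -2*(-1333 + d)*(-1201 + d))
r = -10212466 (r = 2509880 + (-3201866 - 2*(-1256)² + 5068*(-1256)) = 2509880 + (-3201866 - 2*1577536 - 6365408) = 2509880 + (-3201866 - 3155072 - 6365408) = 2509880 - 12722346 = -10212466)
-(233950 + r)/(2680939 - 874427) = -(233950 - 10212466)/(2680939 - 874427) = -(-9978516)/1806512 = -1*(-2494629/451628) = 2494629/451628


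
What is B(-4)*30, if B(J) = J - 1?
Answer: -150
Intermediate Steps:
B(J) = -1 + J
B(-4)*30 = (-1 - 4)*30 = -5*30 = -150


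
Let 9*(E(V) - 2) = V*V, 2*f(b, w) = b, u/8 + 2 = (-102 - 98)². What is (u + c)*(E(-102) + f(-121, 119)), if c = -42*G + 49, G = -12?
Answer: 703578715/2 ≈ 3.5179e+8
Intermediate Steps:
u = 319984 (u = -16 + 8*(-102 - 98)² = -16 + 8*(-200)² = -16 + 8*40000 = -16 + 320000 = 319984)
c = 553 (c = -42*(-12) + 49 = 504 + 49 = 553)
f(b, w) = b/2
E(V) = 2 + V²/9 (E(V) = 2 + (V*V)/9 = 2 + V²/9)
(u + c)*(E(-102) + f(-121, 119)) = (319984 + 553)*((2 + (⅑)*(-102)²) + (½)*(-121)) = 320537*((2 + (⅑)*10404) - 121/2) = 320537*((2 + 1156) - 121/2) = 320537*(1158 - 121/2) = 320537*(2195/2) = 703578715/2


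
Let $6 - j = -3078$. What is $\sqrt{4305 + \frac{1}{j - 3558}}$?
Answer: $\frac{\sqrt{967229706}}{474} \approx 65.612$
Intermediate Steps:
$j = 3084$ ($j = 6 - -3078 = 6 + 3078 = 3084$)
$\sqrt{4305 + \frac{1}{j - 3558}} = \sqrt{4305 + \frac{1}{3084 - 3558}} = \sqrt{4305 + \frac{1}{-474}} = \sqrt{4305 - \frac{1}{474}} = \sqrt{\frac{2040569}{474}} = \frac{\sqrt{967229706}}{474}$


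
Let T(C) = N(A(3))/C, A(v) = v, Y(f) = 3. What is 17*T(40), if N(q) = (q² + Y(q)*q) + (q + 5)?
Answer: 221/20 ≈ 11.050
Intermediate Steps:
N(q) = 5 + q² + 4*q (N(q) = (q² + 3*q) + (q + 5) = (q² + 3*q) + (5 + q) = 5 + q² + 4*q)
T(C) = 26/C (T(C) = (5 + 3² + 4*3)/C = (5 + 9 + 12)/C = 26/C)
17*T(40) = 17*(26/40) = 17*(26*(1/40)) = 17*(13/20) = 221/20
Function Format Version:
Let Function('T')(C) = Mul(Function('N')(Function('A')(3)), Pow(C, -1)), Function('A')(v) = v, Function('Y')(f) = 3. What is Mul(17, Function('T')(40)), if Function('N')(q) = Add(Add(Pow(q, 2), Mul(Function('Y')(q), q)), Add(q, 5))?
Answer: Rational(221, 20) ≈ 11.050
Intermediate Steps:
Function('N')(q) = Add(5, Pow(q, 2), Mul(4, q)) (Function('N')(q) = Add(Add(Pow(q, 2), Mul(3, q)), Add(q, 5)) = Add(Add(Pow(q, 2), Mul(3, q)), Add(5, q)) = Add(5, Pow(q, 2), Mul(4, q)))
Function('T')(C) = Mul(26, Pow(C, -1)) (Function('T')(C) = Mul(Add(5, Pow(3, 2), Mul(4, 3)), Pow(C, -1)) = Mul(Add(5, 9, 12), Pow(C, -1)) = Mul(26, Pow(C, -1)))
Mul(17, Function('T')(40)) = Mul(17, Mul(26, Pow(40, -1))) = Mul(17, Mul(26, Rational(1, 40))) = Mul(17, Rational(13, 20)) = Rational(221, 20)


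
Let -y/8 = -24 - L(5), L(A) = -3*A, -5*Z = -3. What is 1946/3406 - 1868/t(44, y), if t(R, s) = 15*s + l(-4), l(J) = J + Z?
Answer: -10668361/9167249 ≈ -1.1637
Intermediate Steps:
Z = 3/5 (Z = -1/5*(-3) = 3/5 ≈ 0.60000)
l(J) = 3/5 + J (l(J) = J + 3/5 = 3/5 + J)
y = 72 (y = -8*(-24 - (-3)*5) = -8*(-24 - 1*(-15)) = -8*(-24 + 15) = -8*(-9) = 72)
t(R, s) = -17/5 + 15*s (t(R, s) = 15*s + (3/5 - 4) = 15*s - 17/5 = -17/5 + 15*s)
1946/3406 - 1868/t(44, y) = 1946/3406 - 1868/(-17/5 + 15*72) = 1946*(1/3406) - 1868/(-17/5 + 1080) = 973/1703 - 1868/5383/5 = 973/1703 - 1868*5/5383 = 973/1703 - 9340/5383 = -10668361/9167249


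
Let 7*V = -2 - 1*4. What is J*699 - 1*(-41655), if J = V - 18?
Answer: 199317/7 ≈ 28474.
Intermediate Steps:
V = -6/7 (V = (-2 - 1*4)/7 = (-2 - 4)/7 = (1/7)*(-6) = -6/7 ≈ -0.85714)
J = -132/7 (J = -6/7 - 18 = -132/7 ≈ -18.857)
J*699 - 1*(-41655) = -132/7*699 - 1*(-41655) = -92268/7 + 41655 = 199317/7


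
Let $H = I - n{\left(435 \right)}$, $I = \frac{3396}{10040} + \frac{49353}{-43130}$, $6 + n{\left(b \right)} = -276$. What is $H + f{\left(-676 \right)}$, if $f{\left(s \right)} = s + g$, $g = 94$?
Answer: $- \frac{1628207433}{5412815} \approx -300.81$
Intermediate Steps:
$n{\left(b \right)} = -282$ ($n{\left(b \right)} = -6 - 276 = -282$)
$f{\left(s \right)} = 94 + s$ ($f{\left(s \right)} = s + 94 = 94 + s$)
$I = - \frac{4362933}{5412815}$ ($I = 3396 \cdot \frac{1}{10040} + 49353 \left(- \frac{1}{43130}\right) = \frac{849}{2510} - \frac{49353}{43130} = - \frac{4362933}{5412815} \approx -0.80604$)
$H = \frac{1522050897}{5412815}$ ($H = - \frac{4362933}{5412815} - -282 = - \frac{4362933}{5412815} + 282 = \frac{1522050897}{5412815} \approx 281.19$)
$H + f{\left(-676 \right)} = \frac{1522050897}{5412815} + \left(94 - 676\right) = \frac{1522050897}{5412815} - 582 = - \frac{1628207433}{5412815}$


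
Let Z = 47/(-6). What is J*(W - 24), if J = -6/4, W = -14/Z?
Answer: 1566/47 ≈ 33.319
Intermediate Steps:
Z = -47/6 (Z = 47*(-⅙) = -47/6 ≈ -7.8333)
W = 84/47 (W = -14/(-47/6) = -14*(-6/47) = 84/47 ≈ 1.7872)
J = -3/2 (J = -6*¼ = -3/2 ≈ -1.5000)
J*(W - 24) = -3*(84/47 - 24)/2 = -3/2*(-1044/47) = 1566/47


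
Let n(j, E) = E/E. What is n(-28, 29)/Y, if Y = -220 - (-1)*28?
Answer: -1/192 ≈ -0.0052083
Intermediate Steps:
n(j, E) = 1
Y = -192 (Y = -220 - 1*(-28) = -220 + 28 = -192)
n(-28, 29)/Y = 1/(-192) = 1*(-1/192) = -1/192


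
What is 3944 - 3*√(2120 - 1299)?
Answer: 3944 - 3*√821 ≈ 3858.0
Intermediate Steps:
3944 - 3*√(2120 - 1299) = 3944 - 3*√821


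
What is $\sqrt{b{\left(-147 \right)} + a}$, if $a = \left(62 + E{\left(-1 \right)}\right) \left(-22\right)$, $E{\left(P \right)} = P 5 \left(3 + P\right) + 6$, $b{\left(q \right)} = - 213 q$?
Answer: $\sqrt{30035} \approx 173.31$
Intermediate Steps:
$E{\left(P \right)} = 6 + P \left(15 + 5 P\right)$ ($E{\left(P \right)} = P \left(15 + 5 P\right) + 6 = 6 + P \left(15 + 5 P\right)$)
$a = -1276$ ($a = \left(62 + \left(6 + 5 \left(-1\right)^{2} + 15 \left(-1\right)\right)\right) \left(-22\right) = \left(62 + \left(6 + 5 \cdot 1 - 15\right)\right) \left(-22\right) = \left(62 + \left(6 + 5 - 15\right)\right) \left(-22\right) = \left(62 - 4\right) \left(-22\right) = 58 \left(-22\right) = -1276$)
$\sqrt{b{\left(-147 \right)} + a} = \sqrt{\left(-213\right) \left(-147\right) - 1276} = \sqrt{31311 - 1276} = \sqrt{30035}$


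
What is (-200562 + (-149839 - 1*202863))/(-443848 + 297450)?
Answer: 276632/73199 ≈ 3.7792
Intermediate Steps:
(-200562 + (-149839 - 1*202863))/(-443848 + 297450) = (-200562 + (-149839 - 202863))/(-146398) = (-200562 - 352702)*(-1/146398) = -553264*(-1/146398) = 276632/73199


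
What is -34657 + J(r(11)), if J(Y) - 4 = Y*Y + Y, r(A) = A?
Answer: -34521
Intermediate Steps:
J(Y) = 4 + Y + Y**2 (J(Y) = 4 + (Y*Y + Y) = 4 + (Y**2 + Y) = 4 + (Y + Y**2) = 4 + Y + Y**2)
-34657 + J(r(11)) = -34657 + (4 + 11 + 11**2) = -34657 + (4 + 11 + 121) = -34657 + 136 = -34521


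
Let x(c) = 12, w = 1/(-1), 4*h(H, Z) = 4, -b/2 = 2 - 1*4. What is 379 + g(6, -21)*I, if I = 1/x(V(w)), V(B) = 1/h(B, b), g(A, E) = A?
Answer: 759/2 ≈ 379.50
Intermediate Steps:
b = 4 (b = -2*(2 - 1*4) = -2*(2 - 4) = -2*(-2) = 4)
h(H, Z) = 1 (h(H, Z) = (¼)*4 = 1)
w = -1
V(B) = 1 (V(B) = 1/1 = 1)
I = 1/12 ≈ 0.083333
379 + g(6, -21)*I = 379 + 6*(1/12) = 379 + ½ = 759/2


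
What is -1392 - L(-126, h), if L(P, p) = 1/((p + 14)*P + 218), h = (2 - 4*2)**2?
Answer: -8466143/6082 ≈ -1392.0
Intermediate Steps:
h = 36 (h = (2 - 8)**2 = (-6)**2 = 36)
L(P, p) = 1/(218 + P*(14 + p)) (L(P, p) = 1/((14 + p)*P + 218) = 1/(P*(14 + p) + 218) = 1/(218 + P*(14 + p)))
-1392 - L(-126, h) = -1392 - 1/(218 + 14*(-126) - 126*36) = -1392 - 1/(218 - 1764 - 4536) = -1392 - 1/(-6082) = -1392 - 1*(-1/6082) = -1392 + 1/6082 = -8466143/6082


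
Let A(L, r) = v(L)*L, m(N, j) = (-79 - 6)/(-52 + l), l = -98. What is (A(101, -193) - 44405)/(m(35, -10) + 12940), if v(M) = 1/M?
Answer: -1332120/388217 ≈ -3.4314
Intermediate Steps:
v(M) = 1/M
m(N, j) = 17/30 (m(N, j) = (-79 - 6)/(-52 - 98) = -85/(-150) = -85*(-1/150) = 17/30)
A(L, r) = 1 (A(L, r) = L/L = 1)
(A(101, -193) - 44405)/(m(35, -10) + 12940) = (1 - 44405)/(17/30 + 12940) = -44404/388217/30 = -44404*30/388217 = -1332120/388217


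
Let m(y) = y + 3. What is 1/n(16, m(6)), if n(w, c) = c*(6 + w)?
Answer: 1/198 ≈ 0.0050505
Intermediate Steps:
m(y) = 3 + y
1/n(16, m(6)) = 1/((3 + 6)*(6 + 16)) = 1/(9*22) = 1/198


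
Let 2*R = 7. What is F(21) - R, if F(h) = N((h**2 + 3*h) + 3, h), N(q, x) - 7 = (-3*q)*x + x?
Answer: -63833/2 ≈ -31917.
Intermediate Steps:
R = 7/2 (R = (1/2)*7 = 7/2 ≈ 3.5000)
N(q, x) = 7 + x - 3*q*x (N(q, x) = 7 + ((-3*q)*x + x) = 7 + (-3*q*x + x) = 7 + (x - 3*q*x) = 7 + x - 3*q*x)
F(h) = 7 + h - 3*h*(3 + h**2 + 3*h) (F(h) = 7 + h - 3*((h**2 + 3*h) + 3)*h = 7 + h - 3*(3 + h**2 + 3*h)*h = 7 + h - 3*h*(3 + h**2 + 3*h))
F(21) - R = (7 + 21 - 3*21*(3 + 21**2 + 3*21)) - 1*7/2 = (7 + 21 - 3*21*(3 + 441 + 63)) - 7/2 = (7 + 21 - 3*21*507) - 7/2 = (7 + 21 - 31941) - 7/2 = -31913 - 7/2 = -63833/2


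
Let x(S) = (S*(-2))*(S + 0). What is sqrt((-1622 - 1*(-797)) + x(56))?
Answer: I*sqrt(7097) ≈ 84.244*I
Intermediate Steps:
x(S) = -2*S**2 (x(S) = (-2*S)*S = -2*S**2)
sqrt((-1622 - 1*(-797)) + x(56)) = sqrt((-1622 - 1*(-797)) - 2*56**2) = sqrt((-1622 + 797) - 2*3136) = sqrt(-825 - 6272) = sqrt(-7097) = I*sqrt(7097)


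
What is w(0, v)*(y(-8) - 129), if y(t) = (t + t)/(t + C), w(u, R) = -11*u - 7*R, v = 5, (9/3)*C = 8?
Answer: 4410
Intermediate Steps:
C = 8/3 (C = (1/3)*8 = 8/3 ≈ 2.6667)
y(t) = 2*t/(8/3 + t) (y(t) = (t + t)/(t + 8/3) = (2*t)/(8/3 + t) = 2*t/(8/3 + t))
w(0, v)*(y(-8) - 129) = (-11*0 - 7*5)*(6*(-8)/(8 + 3*(-8)) - 129) = (0 - 35)*(6*(-8)/(8 - 24) - 129) = -35*(6*(-8)/(-16) - 129) = -35*(6*(-8)*(-1/16) - 129) = -35*(3 - 129) = -35*(-126) = 4410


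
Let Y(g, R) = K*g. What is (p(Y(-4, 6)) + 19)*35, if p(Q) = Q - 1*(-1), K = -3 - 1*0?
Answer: 1120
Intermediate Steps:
K = -3 (K = -3 + 0 = -3)
Y(g, R) = -3*g
p(Q) = 1 + Q (p(Q) = Q + 1 = 1 + Q)
(p(Y(-4, 6)) + 19)*35 = ((1 - 3*(-4)) + 19)*35 = ((1 + 12) + 19)*35 = (13 + 19)*35 = 32*35 = 1120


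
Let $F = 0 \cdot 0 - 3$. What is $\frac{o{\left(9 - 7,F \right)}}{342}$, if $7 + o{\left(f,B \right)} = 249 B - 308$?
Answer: $- \frac{59}{19} \approx -3.1053$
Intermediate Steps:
$F = -3$ ($F = 0 - 3 = -3$)
$o{\left(f,B \right)} = -315 + 249 B$ ($o{\left(f,B \right)} = -7 + \left(249 B - 308\right) = -7 + \left(-308 + 249 B\right) = -315 + 249 B$)
$\frac{o{\left(9 - 7,F \right)}}{342} = \frac{-315 + 249 \left(-3\right)}{342} = \left(-315 - 747\right) \frac{1}{342} = \left(-1062\right) \frac{1}{342} = - \frac{59}{19}$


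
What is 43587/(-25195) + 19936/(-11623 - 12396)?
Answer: -1549203673/605158705 ≈ -2.5600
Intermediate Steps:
43587/(-25195) + 19936/(-11623 - 12396) = 43587*(-1/25195) + 19936/(-24019) = -43587/25195 + 19936*(-1/24019) = -43587/25195 - 19936/24019 = -1549203673/605158705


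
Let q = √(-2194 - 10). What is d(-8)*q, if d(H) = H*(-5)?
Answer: 80*I*√551 ≈ 1877.9*I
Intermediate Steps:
d(H) = -5*H
q = 2*I*√551 (q = √(-2204) = 2*I*√551 ≈ 46.947*I)
d(-8)*q = (-5*(-8))*(2*I*√551) = 40*(2*I*√551) = 80*I*√551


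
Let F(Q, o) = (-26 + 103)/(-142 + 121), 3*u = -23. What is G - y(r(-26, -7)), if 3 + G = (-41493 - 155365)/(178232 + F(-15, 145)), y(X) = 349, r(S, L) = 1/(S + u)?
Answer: -188799694/534685 ≈ -353.10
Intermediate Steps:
u = -23/3 (u = (1/3)*(-23) = -23/3 ≈ -7.6667)
F(Q, o) = -11/3 (F(Q, o) = 77/(-21) = 77*(-1/21) = -11/3)
r(S, L) = 1/(-23/3 + S) (r(S, L) = 1/(S - 23/3) = 1/(-23/3 + S))
G = -2194629/534685 (G = -3 + (-41493 - 155365)/(178232 - 11/3) = -3 - 196858/534685/3 = -3 - 196858*3/534685 = -3 - 590574/534685 = -2194629/534685 ≈ -4.1045)
G - y(r(-26, -7)) = -2194629/534685 - 1*349 = -2194629/534685 - 349 = -188799694/534685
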